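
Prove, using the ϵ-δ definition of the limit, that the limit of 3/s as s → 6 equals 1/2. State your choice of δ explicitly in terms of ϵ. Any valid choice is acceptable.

δ = min(3, 6ϵ)

Fix ϵ > 0. We seek δ > 0 such that 0 < |s − 6| < δ implies |3/s − (1/2)| < ϵ.
|3/s − (1/2)| = 3·|6 − s|/(6·|s|) = 3|s − 6|/(6|s|).
Require δ ≤ 3 so that |s| > 6 − 3 = 3, hence 6|s| > 18.
Then |3/s − (1/2)| < 3|s − 6|/18, which is < ϵ when |s − 6| < 6ϵ.
Take δ = min(3, 6ϵ). Then 0 < |s − 6| < δ gives both |s − 6| < 3 and |s − 6| < 6ϵ, so |3/s − (1/2)| < ϵ.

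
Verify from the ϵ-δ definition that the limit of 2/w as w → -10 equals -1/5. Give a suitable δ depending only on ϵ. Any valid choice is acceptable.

Let ϵ > 0 be given. We seek δ > 0 such that 0 < |w + 10| < δ implies |2/w + 1/5| < ϵ.
|2/w + 1/5| = 2·|-10 − w|/(10·|w|) = 2|w + 10|/(10|w|).
Require δ ≤ 5 so that |w| > 10 − 5 = 5, hence 10|w| > 50.
Then |2/w + 1/5| < 2|w + 10|/50, which is < ϵ when |w + 10| < 25ϵ.
Take δ = min(5, 25ϵ). Then 0 < |w + 10| < δ gives both |w + 10| < 5 and |w + 10| < 25ϵ, so |2/w + 1/5| < ϵ.

δ = min(5, 25ϵ)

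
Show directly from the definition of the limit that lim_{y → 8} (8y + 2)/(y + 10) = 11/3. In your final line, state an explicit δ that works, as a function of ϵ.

Fix ϵ > 0. We want δ > 0 with 0 < |y − 8| < δ ⇒ |(8y + 2)/(y + 10) − (11/3)| < ϵ.
Combining over a common denominator, (8y + 2)/(y + 10) − (11/3) = [(8y + 2)·18 − 66·(y + 10)] / [18·(y + 10)] = 78(y − 8) / (18(y + 10)).
So |(8y + 2)/(y + 10) − (11/3)| = 78|y − 8| / (18·|y + 10|).
Require δ ≤ 9, so |y + 10| ≥ |18| − |y − 8| > 18 − 9 = 9.
Hence |(8y + 2)/(y + 10) − (11/3)| < 78|y − 8|/(18·9) = (13/27)|y − 8|, which is < ϵ once |y − 8| < (27/13)ϵ.
Take δ = min(9, (27/13)ϵ). Then 0 < |y − 8| < δ forces both bounds, so |(8y + 2)/(y + 10) − (11/3)| < ϵ.

δ = min(9, (27/13)ϵ)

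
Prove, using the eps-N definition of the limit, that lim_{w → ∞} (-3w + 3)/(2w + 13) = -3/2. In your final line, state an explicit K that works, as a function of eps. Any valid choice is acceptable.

K = (45/4)/eps

Fix eps > 0. We seek K > 0 such that w > K implies |(-3w + 3)/(2w + 13) + 3/2| < eps.
(-3w + 3)/(2w + 13) + 3/2 = (2(-3w + 3) − (-3)(2w + 13)) / (2(2w + 13)) = 45/(2(2w + 13)).
For w > 0 we have 2w + 13 > 2w, so |(-3w + 3)/(2w + 13) + 3/2| = 45/(2(2w + 13)) < 45/(2·2w) = (45/4)/w.
Thus |(-3w + 3)/(2w + 13) + 3/2| < eps whenever w > (45/4)/eps.
Take K = (45/4)/eps. If w > K then |(-3w + 3)/(2w + 13) + 3/2| < (45/4)/w < eps.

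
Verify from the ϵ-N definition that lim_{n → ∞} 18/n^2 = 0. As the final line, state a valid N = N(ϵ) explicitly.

N = (18/ϵ)^{1/2}

Let ϵ > 0. For n ≥ 1, |18/n^2 − 0| = 18/n^2.
18/n^2 < ϵ ⇔ n^2 > 18/ϵ ⇔ n > (18/ϵ)^{1/2}.
Take N = (18/ϵ)^{1/2}. Then n > N implies 18/n^2 < ϵ.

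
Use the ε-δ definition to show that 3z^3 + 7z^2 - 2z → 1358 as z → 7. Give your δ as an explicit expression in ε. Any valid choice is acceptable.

δ = min(2, ε/689)

Let ε > 0 be given. We want δ > 0 such that 0 < |z − 7| < δ implies |(3z^3 + 7z^2 - 2z) − 1358| < ε.
(3z^3 + 7z^2 - 2z) − 1358 = 3z^3 + 7z^2 - 2z - 1358 = (z − 7)(3z^2 + 28z + 194).
So |(3z^3 + 7z^2 - 2z) − 1358| = |z − 7|·|3z^2 + 28z + 194|.
Require δ ≤ 2. Then |z − 7| < 2 gives |z| < 9, and by the triangle inequality |3z^2 + 28z + 194| ≤ 3·9^2 + 28·9 + 194 = 689.
Hence |(3z^3 + 7z^2 - 2z) − 1358| ≤ 689|z − 7| < ε provided |z − 7| < ε/689.
Choosing δ = min(2, ε/689) ensures both conditions, hence |(3z^3 + 7z^2 - 2z) − 1358| < ε.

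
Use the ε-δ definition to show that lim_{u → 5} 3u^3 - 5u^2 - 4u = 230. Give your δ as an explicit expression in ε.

δ = min(1, ε/214)

Let ε > 0. We want δ > 0 such that 0 < |u − 5| < δ implies |(3u^3 - 5u^2 - 4u) − 230| < ε.
(3u^3 - 5u^2 - 4u) − 230 = 3u^3 - 5u^2 - 4u - 230 = (u − 5)(3u^2 + 10u + 46).
So |(3u^3 - 5u^2 - 4u) − 230| = |u − 5|·|3u^2 + 10u + 46|.
Assume first that |u − 5| < 1, so |u| < 6. Then |3u^2 + 10u + 46| ≤ 3·6^2 + 10·6 + 46 = 214.
Hence |(3u^3 - 5u^2 - 4u) − 230| ≤ 214|u − 5| < ε provided |u − 5| < ε/214.
Take δ = min(1, ε/214). Then 0 < |u − 5| < δ gives both |u − 5| < 1 and |u − 5| < ε/214, so |(3u^3 - 5u^2 - 4u) − 230| < ε.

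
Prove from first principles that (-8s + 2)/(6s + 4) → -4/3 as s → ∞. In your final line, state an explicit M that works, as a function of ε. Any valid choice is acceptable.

Suppose ε > 0. We seek M > 0 such that s > M implies |(-8s + 2)/(6s + 4) + 4/3| < ε.
(-8s + 2)/(6s + 4) + 4/3 = (6(-8s + 2) − (-8)(6s + 4)) / (6(6s + 4)) = 44/(6(6s + 4)).
For s > 0 we have 6s + 4 > 6s, so |(-8s + 2)/(6s + 4) + 4/3| = 44/(6(6s + 4)) < 44/(6·6s) = (11/9)/s.
Thus |(-8s + 2)/(6s + 4) + 4/3| < ε whenever s > (11/9)/ε.
Take M = (11/9)/ε. If s > M then |(-8s + 2)/(6s + 4) + 4/3| < (11/9)/s < ε.

M = (11/9)/ε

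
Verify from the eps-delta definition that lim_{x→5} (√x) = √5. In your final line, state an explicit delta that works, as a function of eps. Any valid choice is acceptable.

delta = min(5, √5·eps)

Suppose eps > 0. We want delta > 0 such that 0 < |x − 5| < delta implies |√x − √5| < eps.
Rationalise: √x − √5 = (x − 5)/(√x + √5), so |√x − √5| = |x − 5|/(√x + √5).
Restrict delta ≤ 5 so that |x − 5| < 5 forces x > 0, and then √x + √5 > √5.
Hence |√x − √5| < |x − 5|/√5, which is < eps once |x − 5| < √5·eps.
Take delta = min(5, √5·eps). If 0 < |x − 5| < delta then x > 0 and |√x − √5| < |x − 5|/√5 < eps.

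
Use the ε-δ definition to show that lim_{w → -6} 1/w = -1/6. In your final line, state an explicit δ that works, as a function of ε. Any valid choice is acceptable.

δ = min(3, 18ε)

Let ε > 0 be given. We seek δ > 0 such that 0 < |w + 6| < δ implies |1/w + 1/6| < ε.
|1/w + 1/6| = |-6 − w|/(6·|w|) = |w + 6|/(6|w|).
Restrict δ ≤ 3. Then |w + 6| < 3 gives |w| > 3, so 6|w| > 18.
Then |1/w + 1/6| < |w + 6|/18, which is < ε when |w + 6| < 18ε.
Take δ = min(3, 18ε). Then 0 < |w + 6| < δ gives both |w + 6| < 3 and |w + 6| < 18ε, so |1/w + 1/6| < ε.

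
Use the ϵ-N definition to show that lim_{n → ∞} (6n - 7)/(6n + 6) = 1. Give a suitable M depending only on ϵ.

Let ϵ > 0. For n ≥ 1, |(6n - 7)/(6n + 6) − 1| = |-78|/(6(6n + 6)) = 78/(6(6n + 6)).
Since 6n + 6 ≥ 6n for n ≥ 1, this is ≤ 78/(6·6n) = (13/6)/n.
So |(6n - 7)/(6n + 6) − 1| < ϵ whenever n > (13/6)/ϵ.
Take M = (13/6)/ϵ. If n > M then |(6n - 7)/(6n + 6) − 1| ≤ (13/6)/n < ϵ.

M = (13/6)/ϵ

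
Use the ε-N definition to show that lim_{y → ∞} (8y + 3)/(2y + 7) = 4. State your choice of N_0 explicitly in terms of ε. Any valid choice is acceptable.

Fix ε > 0. We seek N_0 > 0 such that y > N_0 implies |(8y + 3)/(2y + 7) − 4| < ε.
(8y + 3)/(2y + 7) − 4 = (2(8y + 3) − 8(2y + 7)) / (2(2y + 7)) = -50/(2(2y + 7)).
For y > 0 we have 2y + 7 > 2y, so |(8y + 3)/(2y + 7) − 4| = 50/(2(2y + 7)) < 50/(2·2y) = (25/2)/y.
Thus |(8y + 3)/(2y + 7) − 4| < ε whenever y > (25/2)/ε.
Take N_0 = (25/2)/ε. If y > N_0 then |(8y + 3)/(2y + 7) − 4| < (25/2)/y < ε.

N_0 = (25/2)/ε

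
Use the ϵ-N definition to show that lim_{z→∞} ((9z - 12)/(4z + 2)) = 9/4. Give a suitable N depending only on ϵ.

N = (33/8)/ϵ

Let ϵ > 0 be given. We seek N > 0 such that z > N implies |(9z - 12)/(4z + 2) − (9/4)| < ϵ.
(9z - 12)/(4z + 2) − (9/4) = (4(9z - 12) − 9(4z + 2)) / (4(4z + 2)) = -66/(4(4z + 2)).
For z > 0 we have 4z + 2 > 4z, so |(9z - 12)/(4z + 2) − (9/4)| = 66/(4(4z + 2)) < 66/(4·4z) = (33/8)/z.
Thus |(9z - 12)/(4z + 2) − (9/4)| < ϵ whenever z > (33/8)/ϵ.
Take N = (33/8)/ϵ. If z > N then |(9z - 12)/(4z + 2) − (9/4)| < (33/8)/z < ϵ.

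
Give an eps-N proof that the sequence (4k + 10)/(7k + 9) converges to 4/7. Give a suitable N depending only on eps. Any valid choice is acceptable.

Fix eps > 0. For k ≥ 1, |(4k + 10)/(7k + 9) − (4/7)| = |34|/(7(7k + 9)) = 34/(7(7k + 9)).
Since 7k + 9 ≥ 7k for k ≥ 1, this is ≤ 34/(7·7k) = (34/49)/k.
So |(4k + 10)/(7k + 9) − (4/7)| < eps whenever k > (34/49)/eps.
Take N = (34/49)/eps. If k > N then |(4k + 10)/(7k + 9) − (4/7)| ≤ (34/49)/k < eps.

N = (34/49)/eps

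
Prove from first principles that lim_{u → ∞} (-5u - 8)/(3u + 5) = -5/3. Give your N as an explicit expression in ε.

N = (1/9)/ε

Fix ε > 0. We seek N > 0 such that u > N implies |(-5u - 8)/(3u + 5) + 5/3| < ε.
(-5u - 8)/(3u + 5) + 5/3 = (3(-5u - 8) − (-5)(3u + 5)) / (3(3u + 5)) = 1/(3(3u + 5)).
For u > 0 we have 3u + 5 > 3u, so |(-5u - 8)/(3u + 5) + 5/3| = 1/(3(3u + 5)) < 1/(3·3u) = (1/9)/u.
Thus |(-5u - 8)/(3u + 5) + 5/3| < ε whenever u > (1/9)/ε.
Take N = (1/9)/ε. If u > N then |(-5u - 8)/(3u + 5) + 5/3| < (1/9)/u < ε.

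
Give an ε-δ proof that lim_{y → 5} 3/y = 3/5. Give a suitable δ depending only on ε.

δ = min(5/2, (25/6)ε)

Suppose ε > 0. We seek δ > 0 such that 0 < |y − 5| < δ implies |3/y − (3/5)| < ε.
|3/y − (3/5)| = 3·|5 − y|/(5·|y|) = 3|y − 5|/(5|y|).
Require δ ≤ 5/2 so that |y| > 5 − 5/2 = 5/2, hence 5|y| > 25/2.
Then |3/y − (3/5)| < 3|y − 5|/(25/2), which is < ε when |y − 5| < (25/6)ε.
Take δ = min(5/2, (25/6)ε). Then 0 < |y − 5| < δ gives both |y − 5| < 5/2 and |y − 5| < (25/6)ε, so |3/y − (3/5)| < ε.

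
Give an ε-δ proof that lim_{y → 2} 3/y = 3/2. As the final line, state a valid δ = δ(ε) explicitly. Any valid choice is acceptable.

Let ε > 0 be given. We seek δ > 0 such that 0 < |y − 2| < δ implies |3/y − (3/2)| < ε.
|3/y − (3/2)| = 3·|2 − y|/(2·|y|) = 3|y − 2|/(2|y|).
Restrict δ ≤ 1. Then |y − 2| < 1 gives |y| > 1, so 2|y| > 2.
Then |3/y − (3/2)| < 3|y − 2|/2, which is < ε when |y − 2| < (2/3)ε.
Take δ = min(1, (2/3)ε). Then 0 < |y − 2| < δ gives both |y − 2| < 1 and |y − 2| < (2/3)ε, so |3/y − (3/2)| < ε.

δ = min(1, (2/3)ε)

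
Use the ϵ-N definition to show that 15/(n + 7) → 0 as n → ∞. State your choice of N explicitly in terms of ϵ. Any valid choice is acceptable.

Fix ϵ > 0. For n ≥ 1, |15/(n + 7) − 0| = 15/(n + 7) ≤ 15/n.
We need 15/n < ϵ, i.e. n > 15/ϵ.
Take N = 15/ϵ. If n > N then |15/(n + 7)| ≤ 15/n < ϵ.

N = 15/ϵ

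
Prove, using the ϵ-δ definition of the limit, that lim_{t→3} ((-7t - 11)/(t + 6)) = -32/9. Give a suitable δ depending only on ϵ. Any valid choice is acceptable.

δ = min(9/2, (81/62)ϵ)

Suppose ϵ > 0. We want δ > 0 with 0 < |t − 3| < δ ⇒ |(-7t - 11)/(t + 6) + 32/9| < ϵ.
Combining over a common denominator, (-7t - 11)/(t + 6) + 32/9 = [(-7t - 11)·9 − (-32)·(t + 6)] / [9·(t + 6)] = -31(t − 3) / (9(t + 6)).
So |(-7t - 11)/(t + 6) + 32/9| = 31|t − 3| / (9·|t + 6|).
Require δ ≤ 9/2, so |t + 6| ≥ |9| − |t − 3| > 9 − 9/2 = 9/2.
Hence |(-7t - 11)/(t + 6) + 32/9| < 31|t − 3|/(9·(9/2)) = (62/81)|t − 3|, which is < ϵ once |t − 3| < (81/62)ϵ.
Take δ = min(9/2, (81/62)ϵ). Then 0 < |t − 3| < δ forces both bounds, so |(-7t - 11)/(t + 6) + 32/9| < ϵ.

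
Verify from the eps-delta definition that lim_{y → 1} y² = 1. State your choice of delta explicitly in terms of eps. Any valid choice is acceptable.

delta = min(1, eps/3)

Suppose eps > 0. We seek delta > 0 with 0 < |y − 1| < delta ⇒ |y² − 1| < eps.
Factor: y² − 1 = (y − 1)(y + 1), so |y² − 1| = |y − 1|·|y + 1|.
Restrict delta ≤ 1. Then |y − 1| < 1 gives |y| < 2, so by the triangle inequality |y + 1| ≤ 2 + 1 = 3.
Hence |y² − 1| ≤ 3|y − 1|, which is < eps once |y − 1| < eps/3.
Take delta = min(1, eps/3). If 0 < |y − 1| < delta then both bounds hold and |y² − 1| ≤ 3|y − 1| < 3·(eps/3) = eps.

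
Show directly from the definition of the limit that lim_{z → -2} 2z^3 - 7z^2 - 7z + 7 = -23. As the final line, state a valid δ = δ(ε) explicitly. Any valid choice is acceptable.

δ = min(2, ε/91)

Let ε > 0. We want δ > 0 such that 0 < |z + 2| < δ implies |(2z^3 - 7z^2 - 7z + 7) + 23| < ε.
(2z^3 - 7z^2 - 7z + 7) + 23 = 2z^3 - 7z^2 - 7z + 30 = (z + 2)(2z^2 - 11z + 15).
So |(2z^3 - 7z^2 - 7z + 7) + 23| = |z + 2|·|2z^2 - 11z + 15|.
Assume first that |z + 2| < 2, so |z| < 4. Then |2z^2 - 11z + 15| ≤ 2·4^2 + 11·4 + 15 = 91.
Hence |(2z^3 - 7z^2 - 7z + 7) + 23| ≤ 91|z + 2| < ε provided |z + 2| < ε/91.
Take δ = min(2, ε/91). Then 0 < |z + 2| < δ gives both |z + 2| < 2 and |z + 2| < ε/91, so |(2z^3 - 7z^2 - 7z + 7) + 23| < ε.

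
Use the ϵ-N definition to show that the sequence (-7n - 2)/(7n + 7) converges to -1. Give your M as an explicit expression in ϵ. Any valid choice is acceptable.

Let ϵ > 0. For n ≥ 1, |(-7n - 2)/(7n + 7) + 1| = |35|/(7(7n + 7)) = 35/(7(7n + 7)).
Since 7n + 7 ≥ 7n for n ≥ 1, this is ≤ 35/(7·7n) = (5/7)/n.
So |(-7n - 2)/(7n + 7) + 1| < ϵ whenever n > (5/7)/ϵ.
Take M = (5/7)/ϵ. If n > M then |(-7n - 2)/(7n + 7) + 1| ≤ (5/7)/n < ϵ.

M = (5/7)/ϵ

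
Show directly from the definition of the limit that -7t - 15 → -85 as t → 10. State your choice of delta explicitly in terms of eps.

delta = eps/7

Let eps > 0. We need delta > 0 so that 0 < |t − 10| < delta implies |(-7t - 15) + 85| < eps.
|(-7t - 15) + 85| = |-7t + 70| = 7|t − 10|.
Thus it suffices that |t − 10| < eps/7.
Choosing delta = eps/7 gives |(-7t - 15) + 85| = 7|t − 10| < eps whenever |t − 10| < delta.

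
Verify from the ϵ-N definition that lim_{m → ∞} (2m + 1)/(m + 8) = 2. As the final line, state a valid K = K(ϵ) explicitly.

K = 15/ϵ

Suppose ϵ > 0. For m ≥ 1, |(2m + 1)/(m + 8) − 2| = |-15|/((m + 8)) = 15/((m + 8)).
Since m + 8 ≥ m for m ≥ 1, this is ≤ 15/(m) = 15/m.
So |(2m + 1)/(m + 8) − 2| < ϵ whenever m > 15/ϵ.
Take K = 15/ϵ. If m > K then |(2m + 1)/(m + 8) − 2| ≤ 15/m < ϵ.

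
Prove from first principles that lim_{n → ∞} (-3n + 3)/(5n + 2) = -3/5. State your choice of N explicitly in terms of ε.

N = (21/25)/ε

Fix ε > 0. For n ≥ 1, |(-3n + 3)/(5n + 2) + 3/5| = |21|/(5(5n + 2)) = 21/(5(5n + 2)).
Since 5n + 2 ≥ 5n for n ≥ 1, this is ≤ 21/(5·5n) = (21/25)/n.
So |(-3n + 3)/(5n + 2) + 3/5| < ε whenever n > (21/25)/ε.
Take N = (21/25)/ε. If n > N then |(-3n + 3)/(5n + 2) + 3/5| ≤ (21/25)/n < ε.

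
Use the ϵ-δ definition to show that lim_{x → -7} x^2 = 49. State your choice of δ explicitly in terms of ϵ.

Let ϵ > 0. We seek δ > 0 with 0 < |x + 7| < δ ⇒ |x^2 − 49| < ϵ.
Factor: x^2 − 49 = (x + 7)(x - 7), so |x^2 − 49| = |x + 7|·|x - 7|.
Impose δ ≤ 1 so that |x| < 8; then |x - 7| ≤ 15.
Hence |x^2 − 49| ≤ 15|x + 7|, which is < ϵ once |x + 7| < ϵ/15.
Take δ = min(1, ϵ/15). If 0 < |x + 7| < δ then both bounds hold and |x^2 − 49| ≤ 15|x + 7| < 15·(ϵ/15) = ϵ.

δ = min(1, ϵ/15)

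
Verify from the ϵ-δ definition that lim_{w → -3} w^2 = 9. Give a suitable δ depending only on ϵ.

Suppose ϵ > 0. We seek δ > 0 with 0 < |w + 3| < δ ⇒ |w^2 − 9| < ϵ.
Factor: w^2 − 9 = (w + 3)(w - 3), so |w^2 − 9| = |w + 3|·|w - 3|.
Impose δ ≤ 1 so that |w| < 4; then |w - 3| ≤ 7.
Hence |w^2 − 9| ≤ 7|w + 3|, which is < ϵ once |w + 3| < ϵ/7.
Take δ = min(1, ϵ/7). If 0 < |w + 3| < δ then both bounds hold and |w^2 − 9| ≤ 7|w + 3| < 7·(ϵ/7) = ϵ.

δ = min(1, ϵ/7)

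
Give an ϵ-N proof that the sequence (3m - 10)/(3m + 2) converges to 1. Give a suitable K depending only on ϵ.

K = 4/ϵ

Let ϵ > 0. For m ≥ 1, |(3m - 10)/(3m + 2) − 1| = |-36|/(3(3m + 2)) = 36/(3(3m + 2)).
Since 3m + 2 ≥ 3m for m ≥ 1, this is ≤ 36/(3·3m) = 4/m.
So |(3m - 10)/(3m + 2) − 1| < ϵ whenever m > 4/ϵ.
Take K = 4/ϵ. If m > K then |(3m - 10)/(3m + 2) − 1| ≤ 4/m < ϵ.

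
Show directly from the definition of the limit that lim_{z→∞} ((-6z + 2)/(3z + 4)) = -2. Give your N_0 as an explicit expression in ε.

Let ε > 0. We seek N_0 > 0 such that z > N_0 implies |(-6z + 2)/(3z + 4) + 2| < ε.
(-6z + 2)/(3z + 4) + 2 = (3(-6z + 2) − (-6)(3z + 4)) / (3(3z + 4)) = 30/(3(3z + 4)).
For z > 0 we have 3z + 4 > 3z, so |(-6z + 2)/(3z + 4) + 2| = 30/(3(3z + 4)) < 30/(3·3z) = (10/3)/z.
Thus |(-6z + 2)/(3z + 4) + 2| < ε whenever z > (10/3)/ε.
Take N_0 = (10/3)/ε. If z > N_0 then |(-6z + 2)/(3z + 4) + 2| < (10/3)/z < ε.

N_0 = (10/3)/ε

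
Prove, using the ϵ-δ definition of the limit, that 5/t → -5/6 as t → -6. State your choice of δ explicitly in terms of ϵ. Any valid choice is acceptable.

δ = min(3, (18/5)ϵ)

Let ϵ > 0 be given. We seek δ > 0 such that 0 < |t + 6| < δ implies |5/t + 5/6| < ϵ.
|5/t + 5/6| = 5·|-6 − t|/(6·|t|) = 5|t + 6|/(6|t|).
Require δ ≤ 3 so that |t| > 6 − 3 = 3, hence 6|t| > 18.
Then |5/t + 5/6| < 5|t + 6|/18, which is < ϵ when |t + 6| < (18/5)ϵ.
Take δ = min(3, (18/5)ϵ). Then 0 < |t + 6| < δ gives both |t + 6| < 3 and |t + 6| < (18/5)ϵ, so |5/t + 5/6| < ϵ.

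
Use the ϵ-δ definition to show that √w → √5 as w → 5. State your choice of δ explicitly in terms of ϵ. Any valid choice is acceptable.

Let ϵ > 0 be given. We want δ > 0 such that 0 < |w − 5| < δ implies |√w − √5| < ϵ.
Rationalise: √w − √5 = (w − 5)/(√w + √5), so |√w − √5| = |w − 5|/(√w + √5).
Restrict δ ≤ 5 so that |w − 5| < 5 forces w > 0, and then √w + √5 > √5.
Hence |√w − √5| < |w − 5|/√5, which is < ϵ once |w − 5| < √5·ϵ.
Take δ = min(5, √5·ϵ). If 0 < |w − 5| < δ then w > 0 and |√w − √5| < |w − 5|/√5 < ϵ.

δ = min(5, √5·ϵ)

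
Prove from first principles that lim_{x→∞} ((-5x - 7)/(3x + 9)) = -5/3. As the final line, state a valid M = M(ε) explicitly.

Suppose ε > 0. We seek M > 0 such that x > M implies |(-5x - 7)/(3x + 9) + 5/3| < ε.
(-5x - 7)/(3x + 9) + 5/3 = (3(-5x - 7) − (-5)(3x + 9)) / (3(3x + 9)) = 24/(3(3x + 9)).
For x > 0 we have 3x + 9 > 3x, so |(-5x - 7)/(3x + 9) + 5/3| = 24/(3(3x + 9)) < 24/(3·3x) = (8/3)/x.
Thus |(-5x - 7)/(3x + 9) + 5/3| < ε whenever x > (8/3)/ε.
Take M = (8/3)/ε. If x > M then |(-5x - 7)/(3x + 9) + 5/3| < (8/3)/x < ε.

M = (8/3)/ε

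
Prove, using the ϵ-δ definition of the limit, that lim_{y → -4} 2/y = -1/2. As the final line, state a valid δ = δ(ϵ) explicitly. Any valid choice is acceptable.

δ = min(2, 4ϵ)

Suppose ϵ > 0. We seek δ > 0 such that 0 < |y + 4| < δ implies |2/y + 1/2| < ϵ.
|2/y + 1/2| = 2·|-4 − y|/(4·|y|) = 2|y + 4|/(4|y|).
Require δ ≤ 2 so that |y| > 4 − 2 = 2, hence 4|y| > 8.
Then |2/y + 1/2| < 2|y + 4|/8, which is < ϵ when |y + 4| < 4ϵ.
Take δ = min(2, 4ϵ). Then 0 < |y + 4| < δ gives both |y + 4| < 2 and |y + 4| < 4ϵ, so |2/y + 1/2| < ϵ.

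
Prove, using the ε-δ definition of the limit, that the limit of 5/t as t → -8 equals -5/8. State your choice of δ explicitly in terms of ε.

Let ε > 0. We seek δ > 0 such that 0 < |t + 8| < δ implies |5/t + 5/8| < ε.
|5/t + 5/8| = 5·|-8 − t|/(8·|t|) = 5|t + 8|/(8|t|).
Require δ ≤ 4 so that |t| > 8 − 4 = 4, hence 8|t| > 32.
Then |5/t + 5/8| < 5|t + 8|/32, which is < ε when |t + 8| < (32/5)ε.
Take δ = min(4, (32/5)ε). Then 0 < |t + 8| < δ gives both |t + 8| < 4 and |t + 8| < (32/5)ε, so |5/t + 5/8| < ε.

δ = min(4, (32/5)ε)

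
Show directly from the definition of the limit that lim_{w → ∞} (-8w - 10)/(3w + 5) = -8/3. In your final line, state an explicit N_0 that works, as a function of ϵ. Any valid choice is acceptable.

Let ϵ > 0 be given. We seek N_0 > 0 such that w > N_0 implies |(-8w - 10)/(3w + 5) + 8/3| < ϵ.
(-8w - 10)/(3w + 5) + 8/3 = (3(-8w - 10) − (-8)(3w + 5)) / (3(3w + 5)) = 10/(3(3w + 5)).
For w > 0 we have 3w + 5 > 3w, so |(-8w - 10)/(3w + 5) + 8/3| = 10/(3(3w + 5)) < 10/(3·3w) = (10/9)/w.
Thus |(-8w - 10)/(3w + 5) + 8/3| < ϵ whenever w > (10/9)/ϵ.
Take N_0 = (10/9)/ϵ. If w > N_0 then |(-8w - 10)/(3w + 5) + 8/3| < (10/9)/w < ϵ.

N_0 = (10/9)/ϵ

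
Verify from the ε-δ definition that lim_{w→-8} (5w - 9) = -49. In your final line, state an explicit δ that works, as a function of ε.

δ = ε/5

Suppose ε > 0. We need δ > 0 so that 0 < |w + 8| < δ implies |(5w - 9) + 49| < ε.
Since (5w - 9) + 49 = 5(w + 8), we have |(5w - 9) + 49| = 5|w + 8|.
Thus it suffices that |w + 8| < ε/5.
Choosing δ = ε/5 gives |(5w - 9) + 49| = 5|w + 8| < ε whenever |w + 8| < δ.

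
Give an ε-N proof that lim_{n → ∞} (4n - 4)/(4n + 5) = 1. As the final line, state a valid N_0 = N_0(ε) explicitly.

Fix ε > 0. For n ≥ 1, |(4n - 4)/(4n + 5) − 1| = |-36|/(4(4n + 5)) = 36/(4(4n + 5)).
Since 4n + 5 ≥ 4n for n ≥ 1, this is ≤ 36/(4·4n) = (9/4)/n.
So |(4n - 4)/(4n + 5) − 1| < ε whenever n > (9/4)/ε.
Take N_0 = (9/4)/ε. If n > N_0 then |(4n - 4)/(4n + 5) − 1| ≤ (9/4)/n < ε.

N_0 = (9/4)/ε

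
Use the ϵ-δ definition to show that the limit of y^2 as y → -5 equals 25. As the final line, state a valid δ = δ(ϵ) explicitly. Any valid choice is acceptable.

Let ϵ > 0 be given. We seek δ > 0 with 0 < |y + 5| < δ ⇒ |y^2 − 25| < ϵ.
Factor: y^2 − 25 = (y + 5)(y - 5), so |y^2 − 25| = |y + 5|·|y - 5|.
Impose δ ≤ 2 so that |y| < 7; then |y - 5| ≤ 12.
Hence |y^2 − 25| ≤ 12|y + 5|, which is < ϵ once |y + 5| < ϵ/12.
Take δ = min(2, ϵ/12). If 0 < |y + 5| < δ then both bounds hold and |y^2 − 25| ≤ 12|y + 5| < 12·(ϵ/12) = ϵ.

δ = min(2, ϵ/12)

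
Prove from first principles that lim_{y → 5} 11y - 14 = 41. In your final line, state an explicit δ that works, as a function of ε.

δ = ε/11

Fix ε > 0. We need δ > 0 so that 0 < |y − 5| < δ implies |(11y - 14) − 41| < ε.
Since (11y - 14) − 41 = 11(y − 5), we have |(11y - 14) − 41| = 11|y − 5|.
So 11|y − 5| < ε exactly when |y − 5| < ε/11.
Choosing δ = ε/11 gives |(11y - 14) − 41| = 11|y − 5| < ε whenever |y − 5| < δ.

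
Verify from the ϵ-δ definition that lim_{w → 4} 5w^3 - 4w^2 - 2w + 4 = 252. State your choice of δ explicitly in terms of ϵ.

Fix ϵ > 0. We want δ > 0 such that 0 < |w − 4| < δ implies |(5w^3 - 4w^2 - 2w + 4) − 252| < ϵ.
(5w^3 - 4w^2 - 2w + 4) − 252 = 5w^3 - 4w^2 - 2w - 248 = (w − 4)(5w^2 + 16w + 62).
So |(5w^3 - 4w^2 - 2w + 4) − 252| = |w − 4|·|5w^2 + 16w + 62|.
Assume first that |w − 4| < 2, so |w| < 6. Then |5w^2 + 16w + 62| ≤ 5·6^2 + 16·6 + 62 = 338.
Hence |(5w^3 - 4w^2 - 2w + 4) − 252| ≤ 338|w − 4| < ϵ provided |w − 4| < ϵ/338.
Take δ = min(2, ϵ/338). Then 0 < |w − 4| < δ gives both |w − 4| < 2 and |w − 4| < ϵ/338, so |(5w^3 - 4w^2 - 2w + 4) − 252| < ϵ.

δ = min(2, ϵ/338)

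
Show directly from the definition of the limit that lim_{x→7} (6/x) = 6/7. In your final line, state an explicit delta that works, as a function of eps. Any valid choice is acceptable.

Let eps > 0. We seek delta > 0 such that 0 < |x − 7| < delta implies |6/x − (6/7)| < eps.
|6/x − (6/7)| = 6·|7 − x|/(7·|x|) = 6|x − 7|/(7|x|).
Require delta ≤ 7/2 so that |x| > 7 − 7/2 = 7/2, hence 7|x| > 49/2.
Then |6/x − (6/7)| < 6|x − 7|/(49/2), which is < eps when |x − 7| < (49/12)eps.
Take delta = min(7/2, (49/12)eps). Then 0 < |x − 7| < delta gives both |x − 7| < 7/2 and |x − 7| < (49/12)eps, so |6/x − (6/7)| < eps.

delta = min(7/2, (49/12)eps)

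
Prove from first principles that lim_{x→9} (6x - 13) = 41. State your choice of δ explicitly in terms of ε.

Suppose ε > 0. We need δ > 0 so that 0 < |x − 9| < δ implies |(6x - 13) − 41| < ε.
|(6x - 13) − 41| = |6x - 54| = 6|x − 9|.
So 6|x − 9| < ε exactly when |x − 9| < ε/6.
Choosing δ = ε/6 gives |(6x - 13) − 41| = 6|x − 9| < ε whenever |x − 9| < δ.

δ = ε/6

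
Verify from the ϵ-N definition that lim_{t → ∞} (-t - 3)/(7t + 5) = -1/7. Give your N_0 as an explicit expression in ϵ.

N_0 = (16/49)/ϵ

Suppose ϵ > 0. We seek N_0 > 0 such that t > N_0 implies |(-t - 3)/(7t + 5) + 1/7| < ϵ.
(-t - 3)/(7t + 5) + 1/7 = (7(-t - 3) − (-1)(7t + 5)) / (7(7t + 5)) = -16/(7(7t + 5)).
For t > 0 we have 7t + 5 > 7t, so |(-t - 3)/(7t + 5) + 1/7| = 16/(7(7t + 5)) < 16/(7·7t) = (16/49)/t.
Thus |(-t - 3)/(7t + 5) + 1/7| < ϵ whenever t > (16/49)/ϵ.
Take N_0 = (16/49)/ϵ. If t > N_0 then |(-t - 3)/(7t + 5) + 1/7| < (16/49)/t < ϵ.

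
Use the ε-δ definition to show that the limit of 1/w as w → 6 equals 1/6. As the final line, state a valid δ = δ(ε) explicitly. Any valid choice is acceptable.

δ = min(3, 18ε)

Suppose ε > 0. We seek δ > 0 such that 0 < |w − 6| < δ implies |1/w − (1/6)| < ε.
|1/w − (1/6)| = |6 − w|/(6·|w|) = |w − 6|/(6|w|).
Require δ ≤ 3 so that |w| > 6 − 3 = 3, hence 6|w| > 18.
Then |1/w − (1/6)| < |w − 6|/18, which is < ε when |w − 6| < 18ε.
Take δ = min(3, 18ε). Then 0 < |w − 6| < δ gives both |w − 6| < 3 and |w − 6| < 18ε, so |1/w − (1/6)| < ε.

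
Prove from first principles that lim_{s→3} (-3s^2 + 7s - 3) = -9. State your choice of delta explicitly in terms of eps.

delta = min(1, eps/14)

Suppose eps > 0. We want delta > 0 such that 0 < |s − 3| < delta implies |(-3s^2 + 7s - 3) + 9| < eps.
(-3s^2 + 7s - 3) + 9 = -3s^2 + 7s + 6 = (s − 3)(-3s - 2).
So |(-3s^2 + 7s - 3) + 9| = |s − 3|·|-3s - 2|.
Require delta ≤ 1. Then |s − 3| < 1 gives |s| < 4, and by the triangle inequality |-3s - 2| ≤ 3·4 + 2 = 14.
Hence |(-3s^2 + 7s - 3) + 9| ≤ 14|s − 3| < eps provided |s − 3| < eps/14.
Take delta = min(1, eps/14). Then 0 < |s − 3| < delta gives both |s − 3| < 1 and |s − 3| < eps/14, so |(-3s^2 + 7s - 3) + 9| < eps.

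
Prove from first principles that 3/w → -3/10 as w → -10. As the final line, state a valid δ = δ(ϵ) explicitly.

δ = min(5, (50/3)ϵ)

Let ϵ > 0 be given. We seek δ > 0 such that 0 < |w + 10| < δ implies |3/w + 3/10| < ϵ.
|3/w + 3/10| = 3·|-10 − w|/(10·|w|) = 3|w + 10|/(10|w|).
Require δ ≤ 5 so that |w| > 10 − 5 = 5, hence 10|w| > 50.
Then |3/w + 3/10| < 3|w + 10|/50, which is < ϵ when |w + 10| < (50/3)ϵ.
Take δ = min(5, (50/3)ϵ). Then 0 < |w + 10| < δ gives both |w + 10| < 5 and |w + 10| < (50/3)ϵ, so |3/w + 3/10| < ϵ.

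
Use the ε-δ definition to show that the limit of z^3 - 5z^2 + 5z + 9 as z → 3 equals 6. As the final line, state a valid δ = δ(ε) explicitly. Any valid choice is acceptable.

Let ε > 0 be given. We want δ > 0 such that 0 < |z − 3| < δ implies |(z^3 - 5z^2 + 5z + 9) − 6| < ε.
(z^3 - 5z^2 + 5z + 9) − 6 = z^3 - 5z^2 + 5z + 3 = (z − 3)(z^2 - 2z - 1).
So |(z^3 - 5z^2 + 5z + 9) − 6| = |z − 3|·|z^2 - 2z - 1|.
Assume first that |z − 3| < 1, so |z| < 4. Then |z^2 - 2z - 1| ≤ 4^2 + 2·4 + 1 = 25.
Hence |(z^3 - 5z^2 + 5z + 9) − 6| ≤ 25|z − 3| < ε provided |z − 3| < ε/25.
Take δ = min(1, ε/25). Then 0 < |z − 3| < δ gives both |z − 3| < 1 and |z − 3| < ε/25, so |(z^3 - 5z^2 + 5z + 9) − 6| < ε.

δ = min(1, ε/25)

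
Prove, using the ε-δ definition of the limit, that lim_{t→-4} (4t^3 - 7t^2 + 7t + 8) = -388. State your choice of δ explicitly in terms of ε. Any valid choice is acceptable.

Suppose ε > 0. We want δ > 0 such that 0 < |t + 4| < δ implies |(4t^3 - 7t^2 + 7t + 8) + 388| < ε.
(4t^3 - 7t^2 + 7t + 8) + 388 = 4t^3 - 7t^2 + 7t + 396 = (t + 4)(4t^2 - 23t + 99).
So |(4t^3 - 7t^2 + 7t + 8) + 388| = |t + 4|·|4t^2 - 23t + 99|.
Require δ ≤ 1. Then |t + 4| < 1 gives |t| < 5, and by the triangle inequality |4t^2 - 23t + 99| ≤ 4·5^2 + 23·5 + 99 = 314.
Hence |(4t^3 - 7t^2 + 7t + 8) + 388| ≤ 314|t + 4| < ε provided |t + 4| < ε/314.
Take δ = min(1, ε/314). Then 0 < |t + 4| < δ gives both |t + 4| < 1 and |t + 4| < ε/314, so |(4t^3 - 7t^2 + 7t + 8) + 388| < ε.

δ = min(1, ε/314)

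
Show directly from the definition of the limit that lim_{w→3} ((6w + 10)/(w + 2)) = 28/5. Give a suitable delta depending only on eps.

Let eps > 0 be given. We want delta > 0 with 0 < |w − 3| < delta ⇒ |(6w + 10)/(w + 2) − (28/5)| < eps.
Combining over a common denominator, (6w + 10)/(w + 2) − (28/5) = [(6w + 10)·5 − 28·(w + 2)] / [5·(w + 2)] = 2(w − 3) / (5(w + 2)).
So |(6w + 10)/(w + 2) − (28/5)| = 2|w − 3| / (5·|w + 2|).
Restrict delta ≤ 5/2. Then |w − 3| < 5/2 gives |w + 2| = |(w − 3) + 5| ≥ 5 − 5/2 = 5/2.
Hence |(6w + 10)/(w + 2) − (28/5)| < 2|w − 3|/(5·(5/2)) = (4/25)|w − 3|, which is < eps once |w − 3| < (25/4)eps.
Take delta = min(5/2, (25/4)eps). Then 0 < |w − 3| < delta forces both bounds, so |(6w + 10)/(w + 2) − (28/5)| < eps.

delta = min(5/2, (25/4)eps)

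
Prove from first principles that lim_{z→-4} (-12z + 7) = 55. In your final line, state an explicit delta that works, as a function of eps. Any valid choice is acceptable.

delta = eps/12

Let eps > 0 be given. We need delta > 0 so that 0 < |z + 4| < delta implies |(-12z + 7) − 55| < eps.
|(-12z + 7) − 55| = |-12z - 48| = 12|z + 4|.
So 12|z + 4| < eps exactly when |z + 4| < eps/12.
Choosing delta = eps/12 gives |(-12z + 7) − 55| = 12|z + 4| < eps whenever |z + 4| < delta.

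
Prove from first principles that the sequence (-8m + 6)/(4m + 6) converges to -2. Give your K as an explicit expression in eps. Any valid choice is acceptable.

K = (9/2)/eps

Let eps > 0 be given. For m ≥ 1, |(-8m + 6)/(4m + 6) + 2| = |72|/(4(4m + 6)) = 72/(4(4m + 6)).
Since 4m + 6 ≥ 4m for m ≥ 1, this is ≤ 72/(4·4m) = (9/2)/m.
So |(-8m + 6)/(4m + 6) + 2| < eps whenever m > (9/2)/eps.
Take K = (9/2)/eps. If m > K then |(-8m + 6)/(4m + 6) + 2| ≤ (9/2)/m < eps.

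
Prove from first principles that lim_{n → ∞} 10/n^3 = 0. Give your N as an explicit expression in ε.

N = (10/ε)^{1/3}

Fix ε > 0. For n ≥ 1, |10/n^3 − 0| = 10/n^3.
10/n^3 < ε ⇔ n^3 > 10/ε ⇔ n > (10/ε)^{1/3}.
Take N = (10/ε)^{1/3}. Then n > N implies 10/n^3 < ε.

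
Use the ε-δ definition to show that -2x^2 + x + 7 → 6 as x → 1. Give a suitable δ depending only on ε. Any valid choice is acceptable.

δ = min(2, ε/7)

Fix ε > 0. We want δ > 0 such that 0 < |x − 1| < δ implies |(-2x^2 + x + 7) − 6| < ε.
(-2x^2 + x + 7) − 6 = -2x^2 + x + 1 = (x − 1)(-2x - 1).
So |(-2x^2 + x + 7) − 6| = |x − 1|·|-2x - 1|.
Assume first that |x − 1| < 2, so |x| < 3. Then |-2x - 1| ≤ 2·3 + 1 = 7.
Hence |(-2x^2 + x + 7) − 6| ≤ 7|x − 1| < ε provided |x − 1| < ε/7.
Choosing δ = min(2, ε/7) ensures both conditions, hence |(-2x^2 + x + 7) − 6| < ε.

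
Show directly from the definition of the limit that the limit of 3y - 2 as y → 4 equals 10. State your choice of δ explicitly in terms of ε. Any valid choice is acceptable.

Let ε > 0 be given. We need δ > 0 so that 0 < |y − 4| < δ implies |(3y - 2) − 10| < ε.
Since (3y - 2) − 10 = 3(y − 4), we have |(3y - 2) − 10| = 3|y − 4|.
Thus it suffices that |y − 4| < ε/3.
Choosing δ = ε/3 gives |(3y - 2) − 10| = 3|y − 4| < ε whenever |y − 4| < δ.

δ = ε/3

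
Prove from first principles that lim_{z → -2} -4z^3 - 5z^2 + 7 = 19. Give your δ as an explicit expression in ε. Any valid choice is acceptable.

δ = min(1, ε/51)

Let ε > 0. We want δ > 0 such that 0 < |z + 2| < δ implies |(-4z^3 - 5z^2 + 7) − 19| < ε.
(-4z^3 - 5z^2 + 7) − 19 = -4z^3 - 5z^2 - 12 = (z + 2)(-4z^2 + 3z - 6).
So |(-4z^3 - 5z^2 + 7) − 19| = |z + 2|·|-4z^2 + 3z - 6|.
Require δ ≤ 1. Then |z + 2| < 1 gives |z| < 3, and by the triangle inequality |-4z^2 + 3z - 6| ≤ 4·3^2 + 3·3 + 6 = 51.
Hence |(-4z^3 - 5z^2 + 7) − 19| ≤ 51|z + 2| < ε provided |z + 2| < ε/51.
Take δ = min(1, ε/51). Then 0 < |z + 2| < δ gives both |z + 2| < 1 and |z + 2| < ε/51, so |(-4z^3 - 5z^2 + 7) − 19| < ε.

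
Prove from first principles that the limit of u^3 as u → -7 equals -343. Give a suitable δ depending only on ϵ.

δ = min(1, ϵ/169)

Suppose ϵ > 0. We seek δ > 0 with 0 < |u + 7| < δ ⇒ |u^3 + 343| < ϵ.
Factor: u^3 + 343 = (u + 7)(u^2 - 7u + 49), so |u^3 + 343| = |u + 7|·|u^2 - 7u + 49|.
Restrict δ ≤ 1. Then |u + 7| < 1 gives |u| < 8, so by the triangle inequality |u^2 - 7u + 49| ≤ 8^2 + 7·8 + 49 = 169.
Hence |u^3 + 343| ≤ 169|u + 7|, which is < ϵ once |u + 7| < ϵ/169.
Take δ = min(1, ϵ/169). If 0 < |u + 7| < δ then both bounds hold and |u^3 + 343| ≤ 169|u + 7| < 169·(ϵ/169) = ϵ.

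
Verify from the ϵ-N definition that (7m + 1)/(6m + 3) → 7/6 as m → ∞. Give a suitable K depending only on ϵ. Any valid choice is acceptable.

K = (5/12)/ϵ

Fix ϵ > 0. For m ≥ 1, |(7m + 1)/(6m + 3) − (7/6)| = |-15|/(6(6m + 3)) = 15/(6(6m + 3)).
Since 6m + 3 ≥ 6m for m ≥ 1, this is ≤ 15/(6·6m) = (5/12)/m.
So |(7m + 1)/(6m + 3) − (7/6)| < ϵ whenever m > (5/12)/ϵ.
Take K = (5/12)/ϵ. If m > K then |(7m + 1)/(6m + 3) − (7/6)| ≤ (5/12)/m < ϵ.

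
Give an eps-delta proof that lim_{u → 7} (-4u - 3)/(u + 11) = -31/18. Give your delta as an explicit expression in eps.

Suppose eps > 0. We want delta > 0 with 0 < |u − 7| < delta ⇒ |(-4u - 3)/(u + 11) + 31/18| < eps.
Combining over a common denominator, (-4u - 3)/(u + 11) + 31/18 = [(-4u - 3)·18 − (-31)·(u + 11)] / [18·(u + 11)] = -41(u − 7) / (18(u + 11)).
So |(-4u - 3)/(u + 11) + 31/18| = 41|u − 7| / (18·|u + 11|).
Restrict delta ≤ 9. Then |u − 7| < 9 gives |u + 11| = |(u − 7) + 18| ≥ 18 − 9 = 9.
Hence |(-4u - 3)/(u + 11) + 31/18| < 41|u − 7|/(18·9) = (41/162)|u − 7|, which is < eps once |u − 7| < (162/41)eps.
Take delta = min(9, (162/41)eps). Then 0 < |u − 7| < delta forces both bounds, so |(-4u - 3)/(u + 11) + 31/18| < eps.

delta = min(9, (162/41)eps)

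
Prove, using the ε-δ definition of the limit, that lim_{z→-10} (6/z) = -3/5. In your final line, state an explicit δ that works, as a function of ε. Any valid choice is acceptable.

Fix ε > 0. We seek δ > 0 such that 0 < |z + 10| < δ implies |6/z + 3/5| < ε.
|6/z + 3/5| = 6·|-10 − z|/(10·|z|) = 6|z + 10|/(10|z|).
Restrict δ ≤ 5. Then |z + 10| < 5 gives |z| > 5, so 10|z| > 50.
Then |6/z + 3/5| < 6|z + 10|/50, which is < ε when |z + 10| < (25/3)ε.
Take δ = min(5, (25/3)ε). Then 0 < |z + 10| < δ gives both |z + 10| < 5 and |z + 10| < (25/3)ε, so |6/z + 3/5| < ε.

δ = min(5, (25/3)ε)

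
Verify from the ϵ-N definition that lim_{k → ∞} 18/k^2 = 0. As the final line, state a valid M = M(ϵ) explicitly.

M = (18/ϵ)^{1/2}

Let ϵ > 0 be given. For k ≥ 1, |18/k^2 − 0| = 18/k^2.
18/k^2 < ϵ ⇔ k^2 > 18/ϵ ⇔ k > (18/ϵ)^{1/2}.
Take M = (18/ϵ)^{1/2}. Then k > M implies 18/k^2 < ϵ.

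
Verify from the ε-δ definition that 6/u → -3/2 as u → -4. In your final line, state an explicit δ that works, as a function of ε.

Fix ε > 0. We seek δ > 0 such that 0 < |u + 4| < δ implies |6/u + 3/2| < ε.
|6/u + 3/2| = 6·|-4 − u|/(4·|u|) = 6|u + 4|/(4|u|).
Require δ ≤ 2 so that |u| > 4 − 2 = 2, hence 4|u| > 8.
Then |6/u + 3/2| < 6|u + 4|/8, which is < ε when |u + 4| < (4/3)ε.
Take δ = min(2, (4/3)ε). Then 0 < |u + 4| < δ gives both |u + 4| < 2 and |u + 4| < (4/3)ε, so |6/u + 3/2| < ε.

δ = min(2, (4/3)ε)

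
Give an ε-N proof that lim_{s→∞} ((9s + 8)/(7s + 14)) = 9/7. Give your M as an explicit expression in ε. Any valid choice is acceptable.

M = (10/7)/ε

Let ε > 0. We seek M > 0 such that s > M implies |(9s + 8)/(7s + 14) − (9/7)| < ε.
(9s + 8)/(7s + 14) − (9/7) = (7(9s + 8) − 9(7s + 14)) / (7(7s + 14)) = -70/(7(7s + 14)).
For s > 0 we have 7s + 14 > 7s, so |(9s + 8)/(7s + 14) − (9/7)| = 70/(7(7s + 14)) < 70/(7·7s) = (10/7)/s.
Thus |(9s + 8)/(7s + 14) − (9/7)| < ε whenever s > (10/7)/ε.
Take M = (10/7)/ε. If s > M then |(9s + 8)/(7s + 14) − (9/7)| < (10/7)/s < ε.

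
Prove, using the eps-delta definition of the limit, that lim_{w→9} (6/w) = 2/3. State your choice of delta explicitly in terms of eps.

delta = min(9/2, (27/4)eps)

Suppose eps > 0. We seek delta > 0 such that 0 < |w − 9| < delta implies |6/w − (2/3)| < eps.
|6/w − (2/3)| = 6·|9 − w|/(9·|w|) = 6|w − 9|/(9|w|).
Require delta ≤ 9/2 so that |w| > 9 − 9/2 = 9/2, hence 9|w| > 81/2.
Then |6/w − (2/3)| < 6|w − 9|/(81/2), which is < eps when |w − 9| < (27/4)eps.
Take delta = min(9/2, (27/4)eps). Then 0 < |w − 9| < delta gives both |w − 9| < 9/2 and |w − 9| < (27/4)eps, so |6/w − (2/3)| < eps.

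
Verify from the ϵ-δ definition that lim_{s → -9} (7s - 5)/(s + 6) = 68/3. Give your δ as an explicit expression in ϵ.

Fix ϵ > 0. We want δ > 0 with 0 < |s + 9| < δ ⇒ |(7s - 5)/(s + 6) − (68/3)| < ϵ.
Combining over a common denominator, (7s - 5)/(s + 6) − (68/3) = [(7s - 5)·(-3) − (-68)·(s + 6)] / [(-3)·(s + 6)] = 47(s + 9) / ((-3)(s + 6)).
So |(7s - 5)/(s + 6) − (68/3)| = 47|s + 9| / (3·|s + 6|).
Require δ ≤ 3/2, so |s + 6| ≥ |-3| − |s + 9| > 3 − 3/2 = 3/2.
Hence |(7s - 5)/(s + 6) − (68/3)| < 47|s + 9|/(3·(3/2)) = (94/9)|s + 9|, which is < ϵ once |s + 9| < (9/94)ϵ.
Take δ = min(3/2, (9/94)ϵ). Then 0 < |s + 9| < δ forces both bounds, so |(7s - 5)/(s + 6) − (68/3)| < ϵ.

δ = min(3/2, (9/94)ϵ)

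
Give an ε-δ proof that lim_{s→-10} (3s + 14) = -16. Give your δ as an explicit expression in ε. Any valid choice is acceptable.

Let ε > 0 be given. We need δ > 0 so that 0 < |s + 10| < δ implies |(3s + 14) + 16| < ε.
Since (3s + 14) + 16 = 3(s + 10), we have |(3s + 14) + 16| = 3|s + 10|.
So 3|s + 10| < ε exactly when |s + 10| < ε/3.
Take δ = ε/3. If 0 < |s + 10| < δ then |(3s + 14) + 16| = 3|s + 10| < 3·(ε/3) = ε.

δ = ε/3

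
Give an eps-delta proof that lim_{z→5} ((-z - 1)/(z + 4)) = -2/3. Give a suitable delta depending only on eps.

delta = min(9/2, (27/2)eps)

Let eps > 0. We want delta > 0 with 0 < |z − 5| < delta ⇒ |(-z - 1)/(z + 4) + 2/3| < eps.
Combining over a common denominator, (-z - 1)/(z + 4) + 2/3 = [(-z - 1)·9 − (-6)·(z + 4)] / [9·(z + 4)] = -3(z − 5) / (9(z + 4)).
So |(-z - 1)/(z + 4) + 2/3| = 3|z − 5| / (9·|z + 4|).
Require delta ≤ 9/2, so |z + 4| ≥ |9| − |z − 5| > 9 − 9/2 = 9/2.
Hence |(-z - 1)/(z + 4) + 2/3| < 3|z − 5|/(9·(9/2)) = (2/27)|z − 5|, which is < eps once |z − 5| < (27/2)eps.
Take delta = min(9/2, (27/2)eps). Then 0 < |z − 5| < delta forces both bounds, so |(-z - 1)/(z + 4) + 2/3| < eps.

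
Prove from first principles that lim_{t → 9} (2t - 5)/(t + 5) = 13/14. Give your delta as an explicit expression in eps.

delta = min(7, (98/15)eps)

Fix eps > 0. We want delta > 0 with 0 < |t − 9| < delta ⇒ |(2t - 5)/(t + 5) − (13/14)| < eps.
Combining over a common denominator, (2t - 5)/(t + 5) − (13/14) = [(2t - 5)·14 − 13·(t + 5)] / [14·(t + 5)] = 15(t − 9) / (14(t + 5)).
So |(2t - 5)/(t + 5) − (13/14)| = 15|t − 9| / (14·|t + 5|).
Restrict delta ≤ 7. Then |t − 9| < 7 gives |t + 5| = |(t − 9) + 14| ≥ 14 − 7 = 7.
Hence |(2t - 5)/(t + 5) − (13/14)| < 15|t − 9|/(14·7) = (15/98)|t − 9|, which is < eps once |t − 9| < (98/15)eps.
Take delta = min(7, (98/15)eps). Then 0 < |t − 9| < delta forces both bounds, so |(2t - 5)/(t + 5) − (13/14)| < eps.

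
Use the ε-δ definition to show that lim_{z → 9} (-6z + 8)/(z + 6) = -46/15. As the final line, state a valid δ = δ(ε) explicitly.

Fix ε > 0. We want δ > 0 with 0 < |z − 9| < δ ⇒ |(-6z + 8)/(z + 6) + 46/15| < ε.
Combining over a common denominator, (-6z + 8)/(z + 6) + 46/15 = [(-6z + 8)·15 − (-46)·(z + 6)] / [15·(z + 6)] = -44(z − 9) / (15(z + 6)).
So |(-6z + 8)/(z + 6) + 46/15| = 44|z − 9| / (15·|z + 6|).
Require δ ≤ 15/2, so |z + 6| ≥ |15| − |z − 9| > 15 − 15/2 = 15/2.
Hence |(-6z + 8)/(z + 6) + 46/15| < 44|z − 9|/(15·(15/2)) = (88/225)|z − 9|, which is < ε once |z − 9| < (225/88)ε.
Take δ = min(15/2, (225/88)ε). Then 0 < |z − 9| < δ forces both bounds, so |(-6z + 8)/(z + 6) + 46/15| < ε.

δ = min(15/2, (225/88)ε)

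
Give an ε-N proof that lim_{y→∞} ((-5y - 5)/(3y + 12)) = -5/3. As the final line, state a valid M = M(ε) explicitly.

M = 5/ε

Let ε > 0 be given. We seek M > 0 such that y > M implies |(-5y - 5)/(3y + 12) + 5/3| < ε.
(-5y - 5)/(3y + 12) + 5/3 = (3(-5y - 5) − (-5)(3y + 12)) / (3(3y + 12)) = 45/(3(3y + 12)).
For y > 0 we have 3y + 12 > 3y, so |(-5y - 5)/(3y + 12) + 5/3| = 45/(3(3y + 12)) < 45/(3·3y) = 5/y.
Thus |(-5y - 5)/(3y + 12) + 5/3| < ε whenever y > 5/ε.
Take M = 5/ε. If y > M then |(-5y - 5)/(3y + 12) + 5/3| < 5/y < ε.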